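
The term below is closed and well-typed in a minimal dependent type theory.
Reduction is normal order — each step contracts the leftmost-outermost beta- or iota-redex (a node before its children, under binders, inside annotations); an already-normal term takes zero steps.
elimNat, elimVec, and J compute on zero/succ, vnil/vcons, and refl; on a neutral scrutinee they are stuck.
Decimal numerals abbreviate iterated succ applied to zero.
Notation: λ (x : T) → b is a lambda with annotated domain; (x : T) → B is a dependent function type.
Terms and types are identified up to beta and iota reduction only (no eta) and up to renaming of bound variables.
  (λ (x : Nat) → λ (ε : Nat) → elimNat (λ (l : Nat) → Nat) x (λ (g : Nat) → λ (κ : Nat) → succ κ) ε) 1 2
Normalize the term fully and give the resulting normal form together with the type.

normal form:
  3
the term's type:
  Nat


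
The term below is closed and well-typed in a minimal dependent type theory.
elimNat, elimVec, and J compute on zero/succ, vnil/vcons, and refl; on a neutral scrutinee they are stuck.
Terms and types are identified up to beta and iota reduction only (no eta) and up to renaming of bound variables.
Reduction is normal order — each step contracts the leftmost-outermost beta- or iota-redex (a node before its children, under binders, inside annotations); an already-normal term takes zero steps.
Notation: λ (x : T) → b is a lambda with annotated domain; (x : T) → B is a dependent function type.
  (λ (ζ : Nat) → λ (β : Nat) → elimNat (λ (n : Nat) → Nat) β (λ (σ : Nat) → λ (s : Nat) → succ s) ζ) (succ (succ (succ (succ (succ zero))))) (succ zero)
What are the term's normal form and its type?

resulting normal form:
  succ (succ (succ (succ (succ (succ zero)))))
type:
  Nat


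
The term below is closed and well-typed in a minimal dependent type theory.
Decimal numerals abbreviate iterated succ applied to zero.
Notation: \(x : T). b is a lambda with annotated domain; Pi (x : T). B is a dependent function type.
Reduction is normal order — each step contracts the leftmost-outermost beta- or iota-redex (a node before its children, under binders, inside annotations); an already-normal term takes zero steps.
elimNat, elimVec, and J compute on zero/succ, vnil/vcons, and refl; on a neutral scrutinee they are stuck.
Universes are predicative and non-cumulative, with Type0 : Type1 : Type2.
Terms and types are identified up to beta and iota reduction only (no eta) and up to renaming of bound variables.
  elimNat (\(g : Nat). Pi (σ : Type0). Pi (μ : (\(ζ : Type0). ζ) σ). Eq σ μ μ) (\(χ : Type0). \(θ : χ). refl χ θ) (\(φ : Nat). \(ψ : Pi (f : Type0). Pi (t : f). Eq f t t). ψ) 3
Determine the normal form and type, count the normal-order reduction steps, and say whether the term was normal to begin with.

resulting normal form:
  \(g : Type0). \(σ : g). refl g σ
inferred type:
  Pi (g : Type0). Pi (σ : g). Eq g σ σ
steps to reach normal form (normal order): 10
started in normal form: no
first redex: an elimNat iota-redex


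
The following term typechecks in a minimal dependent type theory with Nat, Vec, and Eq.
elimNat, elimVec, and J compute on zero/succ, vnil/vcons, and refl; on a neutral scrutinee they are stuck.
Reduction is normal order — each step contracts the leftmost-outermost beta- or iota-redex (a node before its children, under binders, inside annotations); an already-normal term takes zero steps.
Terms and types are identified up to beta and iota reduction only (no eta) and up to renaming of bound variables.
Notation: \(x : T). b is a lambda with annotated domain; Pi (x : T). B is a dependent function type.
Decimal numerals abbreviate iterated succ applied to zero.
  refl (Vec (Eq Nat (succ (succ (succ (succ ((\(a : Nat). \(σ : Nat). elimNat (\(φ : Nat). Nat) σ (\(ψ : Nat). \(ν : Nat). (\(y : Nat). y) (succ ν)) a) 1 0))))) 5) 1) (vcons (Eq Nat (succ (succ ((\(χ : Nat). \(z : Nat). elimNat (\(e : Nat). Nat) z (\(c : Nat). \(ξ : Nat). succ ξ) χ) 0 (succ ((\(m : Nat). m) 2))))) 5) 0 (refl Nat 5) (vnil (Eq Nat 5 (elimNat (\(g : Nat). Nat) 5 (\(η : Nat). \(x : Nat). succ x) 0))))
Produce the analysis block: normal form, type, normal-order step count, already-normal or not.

normal form:
  refl (Vec (Eq Nat 5 5) 1) (vcons (Eq Nat 5 5) 0 (refl Nat 5) (vnil (Eq Nat 5 5)))
the term's type:
  Eq (Vec (Eq Nat 5 5) 1) (vcons (Eq Nat 5 5) 0 (refl Nat 5) (vnil (Eq Nat 5 5))) (vcons (Eq Nat 5 5) 0 (refl Nat 5) (vnil (Eq Nat 5 5)))
reduction steps (normal order): 12
already normal: no
first contracted redex: a beta-redex


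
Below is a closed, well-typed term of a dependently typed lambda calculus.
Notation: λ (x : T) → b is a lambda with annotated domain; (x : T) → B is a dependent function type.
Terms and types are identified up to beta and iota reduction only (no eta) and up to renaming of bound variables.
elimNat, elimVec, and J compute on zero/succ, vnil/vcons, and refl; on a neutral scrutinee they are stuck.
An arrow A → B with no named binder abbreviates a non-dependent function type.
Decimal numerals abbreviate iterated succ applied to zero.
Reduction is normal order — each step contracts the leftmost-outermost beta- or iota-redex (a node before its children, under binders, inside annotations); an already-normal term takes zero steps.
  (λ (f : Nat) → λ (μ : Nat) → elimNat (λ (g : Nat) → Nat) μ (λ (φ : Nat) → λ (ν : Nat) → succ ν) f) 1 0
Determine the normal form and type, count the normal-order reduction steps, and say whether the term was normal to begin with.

normal form:
  1
type:
  Nat
steps to reach normal form (normal order): 6
started in normal form: no
first contracted redex: a beta-redex


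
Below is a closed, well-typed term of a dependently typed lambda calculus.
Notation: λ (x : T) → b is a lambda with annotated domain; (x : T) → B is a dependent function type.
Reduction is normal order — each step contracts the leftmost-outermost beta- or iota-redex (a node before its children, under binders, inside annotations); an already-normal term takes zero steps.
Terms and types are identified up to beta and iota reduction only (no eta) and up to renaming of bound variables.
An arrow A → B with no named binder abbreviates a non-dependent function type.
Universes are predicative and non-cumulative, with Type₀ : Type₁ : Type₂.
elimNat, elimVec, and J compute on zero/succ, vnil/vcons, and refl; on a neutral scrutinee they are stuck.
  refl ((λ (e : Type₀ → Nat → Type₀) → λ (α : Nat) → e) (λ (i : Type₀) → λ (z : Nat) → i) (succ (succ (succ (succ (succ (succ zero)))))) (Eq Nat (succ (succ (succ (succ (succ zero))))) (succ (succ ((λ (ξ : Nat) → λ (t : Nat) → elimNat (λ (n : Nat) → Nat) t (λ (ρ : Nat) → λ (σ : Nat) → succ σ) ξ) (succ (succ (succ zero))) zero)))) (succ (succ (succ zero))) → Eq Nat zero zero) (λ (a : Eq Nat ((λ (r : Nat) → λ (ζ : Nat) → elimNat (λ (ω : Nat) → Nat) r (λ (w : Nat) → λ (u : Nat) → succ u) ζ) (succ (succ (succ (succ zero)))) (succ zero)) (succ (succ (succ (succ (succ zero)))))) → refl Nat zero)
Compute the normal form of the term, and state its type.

normal form:
  refl (Eq Nat (succ (succ (succ (succ (succ zero))))) (succ (succ (succ (succ (succ zero))))) → Eq Nat zero zero) (λ (e : Eq Nat (succ (succ (succ (succ (succ zero))))) (succ (succ (succ (succ (succ zero)))))) → refl Nat zero)
inferred type:
  Eq (Eq Nat (succ (succ (succ (succ (succ zero))))) (succ (succ (succ (succ (succ zero))))) → Eq Nat zero zero) (λ (e : Eq Nat (succ (succ (succ (succ (succ zero))))) (succ (succ (succ (succ (succ zero)))))) → refl Nat zero) (λ (α : Eq Nat (succ (succ (succ (succ (succ zero))))) (succ (succ (succ (succ (succ zero)))))) → refl Nat zero)
observation: the term reaches its normal form after 22 normal-order steps.


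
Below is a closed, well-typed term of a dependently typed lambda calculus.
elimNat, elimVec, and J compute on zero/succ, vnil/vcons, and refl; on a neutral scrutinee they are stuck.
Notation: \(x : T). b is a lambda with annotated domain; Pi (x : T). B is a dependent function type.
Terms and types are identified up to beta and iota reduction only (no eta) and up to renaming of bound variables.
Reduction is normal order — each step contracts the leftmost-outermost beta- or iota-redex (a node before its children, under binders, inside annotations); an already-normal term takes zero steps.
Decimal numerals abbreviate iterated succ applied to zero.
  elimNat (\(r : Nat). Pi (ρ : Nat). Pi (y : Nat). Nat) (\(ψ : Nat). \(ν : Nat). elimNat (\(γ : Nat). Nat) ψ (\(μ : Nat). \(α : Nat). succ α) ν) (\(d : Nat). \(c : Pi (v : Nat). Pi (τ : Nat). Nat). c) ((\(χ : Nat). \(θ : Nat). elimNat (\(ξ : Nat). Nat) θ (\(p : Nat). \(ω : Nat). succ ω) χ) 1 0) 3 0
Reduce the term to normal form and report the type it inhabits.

reduced normal form:
  3
type:
  Nat
observation: the term reaches its normal form after 13 normal-order steps.


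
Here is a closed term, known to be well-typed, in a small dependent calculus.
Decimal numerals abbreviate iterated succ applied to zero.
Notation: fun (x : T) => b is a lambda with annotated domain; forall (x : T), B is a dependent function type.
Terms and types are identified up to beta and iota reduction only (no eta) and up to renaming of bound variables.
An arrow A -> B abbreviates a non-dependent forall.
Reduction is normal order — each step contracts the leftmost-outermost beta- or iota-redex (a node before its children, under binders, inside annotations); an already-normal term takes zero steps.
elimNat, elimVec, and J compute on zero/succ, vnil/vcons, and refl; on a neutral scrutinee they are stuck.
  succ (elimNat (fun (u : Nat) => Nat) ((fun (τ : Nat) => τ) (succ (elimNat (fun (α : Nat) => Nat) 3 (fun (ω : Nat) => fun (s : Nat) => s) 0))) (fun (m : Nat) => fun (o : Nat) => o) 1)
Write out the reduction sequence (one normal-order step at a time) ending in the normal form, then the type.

reduction (normal order):
  succ (elimNat (fun (u : Nat) => Nat) ((fun (τ : Nat) => τ) (succ (elimNat (fun (α : Nat) => Nat) 3 (fun (ω : Nat) => fun (s : Nat) => s) 0))) (fun (m : Nat) => fun (o : Nat) => o) 1)
  ~> succ ((fun (u : Nat) => fun (τ : Nat) => τ) 0 (elimNat (fun (α : Nat) => Nat) ((fun (ω : Nat) => ω) (succ (elimNat (fun (s : Nat) => Nat) 3 (fun (m : Nat) => fun (o : Nat) => o) 0))) (fun (l : Nat) => fun (v : Nat) => v) 0))
  ~> succ ((fun (u : Nat) => u) (elimNat (fun (τ : Nat) => Nat) ((fun (α : Nat) => α) (succ (elimNat (fun (ω : Nat) => Nat) 3 (fun (s : Nat) => fun (m : Nat) => m) 0))) (fun (o : Nat) => fun (l : Nat) => l) 0))
  ~> succ (elimNat (fun (u : Nat) => Nat) ((fun (τ : Nat) => τ) (succ (elimNat (fun (α : Nat) => Nat) 3 (fun (ω : Nat) => fun (s : Nat) => s) 0))) (fun (m : Nat) => fun (o : Nat) => o) 0)
  ~> succ ((fun (u : Nat) => u) (succ (elimNat (fun (τ : Nat) => Nat) 3 (fun (α : Nat) => fun (ω : Nat) => ω) 0)))
  ~> succ (succ (elimNat (fun (u : Nat) => Nat) 3 (fun (τ : Nat) => fun (α : Nat) => α) 0))
  ~> 5
inferred type:
  Nat


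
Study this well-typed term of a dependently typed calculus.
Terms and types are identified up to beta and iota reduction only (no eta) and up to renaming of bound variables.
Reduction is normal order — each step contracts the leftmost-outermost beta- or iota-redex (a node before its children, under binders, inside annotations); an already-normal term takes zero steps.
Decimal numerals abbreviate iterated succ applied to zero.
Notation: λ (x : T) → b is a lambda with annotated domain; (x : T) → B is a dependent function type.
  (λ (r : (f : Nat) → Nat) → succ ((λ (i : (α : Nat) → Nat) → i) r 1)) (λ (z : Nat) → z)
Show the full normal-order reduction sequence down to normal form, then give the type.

reduction (normal order):
  (λ (r : (f : Nat) → Nat) → succ ((λ (i : (α : Nat) → Nat) → i) r 1)) (λ (z : Nat) → z)
  ~> succ ((λ (r : (f : Nat) → Nat) → r) (λ (i : Nat) → i) 1)
  ~> succ ((λ (r : Nat) → r) 1)
  ~> 2
inferred type:
  Nat


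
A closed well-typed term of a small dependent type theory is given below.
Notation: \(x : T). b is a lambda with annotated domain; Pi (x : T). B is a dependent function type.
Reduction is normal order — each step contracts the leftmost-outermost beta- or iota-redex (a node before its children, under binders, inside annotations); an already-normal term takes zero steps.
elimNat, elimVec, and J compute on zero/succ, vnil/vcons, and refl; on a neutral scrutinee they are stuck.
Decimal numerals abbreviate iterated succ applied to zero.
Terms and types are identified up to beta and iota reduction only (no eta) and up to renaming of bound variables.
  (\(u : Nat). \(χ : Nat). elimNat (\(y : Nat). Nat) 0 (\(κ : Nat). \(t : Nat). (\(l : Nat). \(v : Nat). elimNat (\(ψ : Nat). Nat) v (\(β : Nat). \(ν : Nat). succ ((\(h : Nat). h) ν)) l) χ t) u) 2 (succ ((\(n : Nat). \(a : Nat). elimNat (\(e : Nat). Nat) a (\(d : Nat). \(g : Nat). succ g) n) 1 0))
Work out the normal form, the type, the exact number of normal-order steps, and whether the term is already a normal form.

reduced normal form:
  4
type:
  Nat
steps to reach normal form (normal order): 43
started in normal form: no
first redex: a beta-redex


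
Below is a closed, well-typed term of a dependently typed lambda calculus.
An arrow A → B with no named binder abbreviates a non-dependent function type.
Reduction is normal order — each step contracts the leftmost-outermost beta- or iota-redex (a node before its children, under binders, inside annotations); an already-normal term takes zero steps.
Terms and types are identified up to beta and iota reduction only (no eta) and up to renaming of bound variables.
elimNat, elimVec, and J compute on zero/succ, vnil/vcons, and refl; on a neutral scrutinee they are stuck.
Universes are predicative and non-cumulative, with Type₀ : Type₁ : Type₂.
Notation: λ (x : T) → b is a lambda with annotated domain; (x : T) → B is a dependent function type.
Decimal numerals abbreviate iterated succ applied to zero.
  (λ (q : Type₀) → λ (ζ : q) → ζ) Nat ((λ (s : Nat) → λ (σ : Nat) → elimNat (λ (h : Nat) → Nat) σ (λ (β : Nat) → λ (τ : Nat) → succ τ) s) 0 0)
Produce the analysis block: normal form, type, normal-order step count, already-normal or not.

resulting normal form:
  0
the term's type:
  Nat
steps to reach normal form (normal order): 5
already normal: no
first contracted redex: a beta-redex


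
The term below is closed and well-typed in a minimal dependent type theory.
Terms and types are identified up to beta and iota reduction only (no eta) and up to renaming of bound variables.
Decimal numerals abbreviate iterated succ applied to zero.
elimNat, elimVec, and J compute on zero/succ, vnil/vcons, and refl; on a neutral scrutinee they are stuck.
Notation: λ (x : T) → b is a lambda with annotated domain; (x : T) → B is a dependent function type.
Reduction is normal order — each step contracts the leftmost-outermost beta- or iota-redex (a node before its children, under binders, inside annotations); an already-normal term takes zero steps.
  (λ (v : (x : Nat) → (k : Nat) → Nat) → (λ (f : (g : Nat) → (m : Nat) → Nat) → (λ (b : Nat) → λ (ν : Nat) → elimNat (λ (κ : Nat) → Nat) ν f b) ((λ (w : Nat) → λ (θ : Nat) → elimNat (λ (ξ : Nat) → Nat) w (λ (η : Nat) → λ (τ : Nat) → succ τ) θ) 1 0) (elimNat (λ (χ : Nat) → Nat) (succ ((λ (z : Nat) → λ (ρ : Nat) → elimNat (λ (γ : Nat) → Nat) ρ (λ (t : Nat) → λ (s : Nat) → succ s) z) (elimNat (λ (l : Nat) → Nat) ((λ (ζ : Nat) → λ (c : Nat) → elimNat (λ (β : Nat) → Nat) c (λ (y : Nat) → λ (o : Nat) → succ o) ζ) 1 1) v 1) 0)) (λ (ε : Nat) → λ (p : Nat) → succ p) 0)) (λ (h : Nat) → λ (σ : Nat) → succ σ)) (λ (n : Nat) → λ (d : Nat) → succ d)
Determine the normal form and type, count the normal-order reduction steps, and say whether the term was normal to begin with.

resulting normal form:
  5
type:
  Nat
reduction steps (normal order): 34
term was already normal: no
first redex: a beta-redex


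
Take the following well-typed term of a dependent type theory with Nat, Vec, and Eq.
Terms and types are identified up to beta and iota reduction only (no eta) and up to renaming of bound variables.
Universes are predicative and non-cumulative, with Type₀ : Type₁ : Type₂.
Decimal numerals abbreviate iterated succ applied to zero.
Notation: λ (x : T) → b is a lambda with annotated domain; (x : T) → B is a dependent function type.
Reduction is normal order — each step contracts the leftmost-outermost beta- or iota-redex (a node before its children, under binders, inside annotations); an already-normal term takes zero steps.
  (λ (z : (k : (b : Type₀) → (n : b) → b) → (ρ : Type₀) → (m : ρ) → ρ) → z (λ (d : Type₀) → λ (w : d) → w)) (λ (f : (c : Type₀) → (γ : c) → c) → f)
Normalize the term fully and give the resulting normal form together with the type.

normal form:
  λ (z : Type₀) → λ (k : z) → k
type:
  (z : Type₀) → (k : z) → z


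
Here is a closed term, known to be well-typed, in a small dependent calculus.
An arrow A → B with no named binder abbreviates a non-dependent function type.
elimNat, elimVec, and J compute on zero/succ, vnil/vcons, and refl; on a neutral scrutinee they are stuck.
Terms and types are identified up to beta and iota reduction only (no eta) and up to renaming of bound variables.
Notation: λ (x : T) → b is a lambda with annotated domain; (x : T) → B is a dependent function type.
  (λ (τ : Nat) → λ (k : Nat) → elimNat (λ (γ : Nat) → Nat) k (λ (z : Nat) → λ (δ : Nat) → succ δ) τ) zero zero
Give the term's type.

the term's type:
  Nat


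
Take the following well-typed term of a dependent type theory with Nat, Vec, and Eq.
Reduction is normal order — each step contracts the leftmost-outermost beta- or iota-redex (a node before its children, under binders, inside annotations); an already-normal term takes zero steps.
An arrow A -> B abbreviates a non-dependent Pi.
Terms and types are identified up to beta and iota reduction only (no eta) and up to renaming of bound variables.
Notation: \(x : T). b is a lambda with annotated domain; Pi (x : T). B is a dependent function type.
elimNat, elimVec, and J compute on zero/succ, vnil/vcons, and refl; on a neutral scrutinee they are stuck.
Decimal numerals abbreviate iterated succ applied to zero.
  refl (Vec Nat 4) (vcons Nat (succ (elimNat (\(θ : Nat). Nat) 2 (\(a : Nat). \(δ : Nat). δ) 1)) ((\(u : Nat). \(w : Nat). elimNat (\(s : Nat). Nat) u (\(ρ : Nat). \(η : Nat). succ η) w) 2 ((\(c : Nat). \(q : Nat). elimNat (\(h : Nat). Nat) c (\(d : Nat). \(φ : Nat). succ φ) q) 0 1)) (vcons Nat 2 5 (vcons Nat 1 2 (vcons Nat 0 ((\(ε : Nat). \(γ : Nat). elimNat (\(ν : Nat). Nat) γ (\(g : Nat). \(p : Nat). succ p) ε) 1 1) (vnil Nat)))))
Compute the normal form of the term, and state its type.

reduced normal form:
  refl (Vec Nat 4) (vcons Nat 3 3 (vcons Nat 2 5 (vcons Nat 1 2 (vcons Nat 0 2 (vnil Nat)))))
the term's type:
  Eq (Vec Nat 4) (vcons Nat 3 3 (vcons Nat 2 5 (vcons Nat 1 2 (vcons Nat 0 2 (vnil Nat))))) (vcons Nat 3 3 (vcons Nat 2 5 (vcons Nat 1 2 (vcons Nat 0 2 (vnil Nat)))))
observation: the first redex contracted is an elimNat iota-redex; the normal form is reached in 22 normal-order steps.


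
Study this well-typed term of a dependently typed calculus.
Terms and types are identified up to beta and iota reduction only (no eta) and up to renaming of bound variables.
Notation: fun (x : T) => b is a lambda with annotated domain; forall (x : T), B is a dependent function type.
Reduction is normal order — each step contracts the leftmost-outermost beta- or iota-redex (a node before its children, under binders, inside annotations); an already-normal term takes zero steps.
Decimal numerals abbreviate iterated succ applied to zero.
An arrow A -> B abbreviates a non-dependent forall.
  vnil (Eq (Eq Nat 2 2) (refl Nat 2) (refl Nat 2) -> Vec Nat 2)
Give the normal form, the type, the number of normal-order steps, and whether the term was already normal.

normal form:
  vnil (Eq (Eq Nat 2 2) (refl Nat 2) (refl Nat 2) -> Vec Nat 2)
type:
  Vec (Eq (Eq Nat 2 2) (refl Nat 2) (refl Nat 2) -> Vec Nat 2) 0
steps to reach normal form (normal order): 0
already normal: yes


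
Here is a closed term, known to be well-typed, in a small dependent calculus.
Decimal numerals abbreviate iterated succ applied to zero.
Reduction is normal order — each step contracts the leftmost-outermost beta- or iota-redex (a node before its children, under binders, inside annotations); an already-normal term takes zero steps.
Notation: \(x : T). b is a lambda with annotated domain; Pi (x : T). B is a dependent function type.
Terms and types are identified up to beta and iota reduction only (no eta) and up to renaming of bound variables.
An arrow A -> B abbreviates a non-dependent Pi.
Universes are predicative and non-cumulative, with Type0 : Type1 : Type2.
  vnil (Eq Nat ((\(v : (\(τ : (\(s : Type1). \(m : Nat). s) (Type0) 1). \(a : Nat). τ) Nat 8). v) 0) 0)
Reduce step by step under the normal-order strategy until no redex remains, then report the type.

normal-order reduction:
  vnil (Eq Nat ((\(v : (\(τ : (\(s : Type1). \(m : Nat). s) (Type0) 1). \(a : Nat). τ) Nat 8). v) 0) 0)
  ~> vnil (Eq Nat 0 0)
inferred type:
  Vec (Eq Nat 0 0) 0


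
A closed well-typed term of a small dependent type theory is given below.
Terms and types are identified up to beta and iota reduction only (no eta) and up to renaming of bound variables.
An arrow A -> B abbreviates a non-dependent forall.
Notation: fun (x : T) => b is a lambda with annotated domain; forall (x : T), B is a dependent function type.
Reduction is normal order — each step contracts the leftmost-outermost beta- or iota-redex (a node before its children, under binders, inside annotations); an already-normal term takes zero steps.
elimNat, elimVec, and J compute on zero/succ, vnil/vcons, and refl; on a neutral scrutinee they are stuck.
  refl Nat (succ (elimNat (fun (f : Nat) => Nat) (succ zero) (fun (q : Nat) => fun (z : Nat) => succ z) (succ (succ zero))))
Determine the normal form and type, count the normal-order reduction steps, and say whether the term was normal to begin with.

resulting normal form:
  refl Nat (succ (succ (succ (succ zero))))
inferred type:
  Eq Nat (succ (succ (succ (succ zero)))) (succ (succ (succ (succ zero))))
reduction steps (normal order): 7
started in normal form: no
first redex: an elimNat iota-redex


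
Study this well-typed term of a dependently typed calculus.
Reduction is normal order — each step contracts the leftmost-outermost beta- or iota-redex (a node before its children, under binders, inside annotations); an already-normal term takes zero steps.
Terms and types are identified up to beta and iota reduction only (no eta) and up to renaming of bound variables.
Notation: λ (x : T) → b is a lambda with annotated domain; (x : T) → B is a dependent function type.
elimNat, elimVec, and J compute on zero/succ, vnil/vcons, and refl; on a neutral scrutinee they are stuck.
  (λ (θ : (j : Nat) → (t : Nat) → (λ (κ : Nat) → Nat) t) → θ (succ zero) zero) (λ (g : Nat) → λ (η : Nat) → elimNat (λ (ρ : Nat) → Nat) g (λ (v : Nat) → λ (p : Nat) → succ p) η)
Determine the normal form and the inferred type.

reduced normal form:
  succ zero
the term's type:
  Nat


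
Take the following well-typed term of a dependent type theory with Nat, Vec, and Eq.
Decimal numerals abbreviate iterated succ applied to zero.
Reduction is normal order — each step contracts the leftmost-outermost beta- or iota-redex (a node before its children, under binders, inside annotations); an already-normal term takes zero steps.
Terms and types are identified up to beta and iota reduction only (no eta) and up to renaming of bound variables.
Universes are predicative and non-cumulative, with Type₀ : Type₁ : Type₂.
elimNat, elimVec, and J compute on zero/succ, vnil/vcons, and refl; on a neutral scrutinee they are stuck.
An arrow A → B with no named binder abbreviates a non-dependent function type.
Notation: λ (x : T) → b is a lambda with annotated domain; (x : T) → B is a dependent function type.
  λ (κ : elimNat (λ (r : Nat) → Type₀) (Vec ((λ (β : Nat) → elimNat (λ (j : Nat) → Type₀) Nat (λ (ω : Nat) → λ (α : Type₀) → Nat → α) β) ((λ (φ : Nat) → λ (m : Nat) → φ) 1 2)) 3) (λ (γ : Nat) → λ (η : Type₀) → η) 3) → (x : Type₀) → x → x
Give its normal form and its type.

reduced normal form:
  λ (κ : Vec (Nat → Nat) 3) → (r : Type₀) → r → r
type:
  Vec (Nat → Nat) 3 → Type₁
observation: the leftmost-outermost redex is an elimNat iota-redex, and normalization takes 17 steps.


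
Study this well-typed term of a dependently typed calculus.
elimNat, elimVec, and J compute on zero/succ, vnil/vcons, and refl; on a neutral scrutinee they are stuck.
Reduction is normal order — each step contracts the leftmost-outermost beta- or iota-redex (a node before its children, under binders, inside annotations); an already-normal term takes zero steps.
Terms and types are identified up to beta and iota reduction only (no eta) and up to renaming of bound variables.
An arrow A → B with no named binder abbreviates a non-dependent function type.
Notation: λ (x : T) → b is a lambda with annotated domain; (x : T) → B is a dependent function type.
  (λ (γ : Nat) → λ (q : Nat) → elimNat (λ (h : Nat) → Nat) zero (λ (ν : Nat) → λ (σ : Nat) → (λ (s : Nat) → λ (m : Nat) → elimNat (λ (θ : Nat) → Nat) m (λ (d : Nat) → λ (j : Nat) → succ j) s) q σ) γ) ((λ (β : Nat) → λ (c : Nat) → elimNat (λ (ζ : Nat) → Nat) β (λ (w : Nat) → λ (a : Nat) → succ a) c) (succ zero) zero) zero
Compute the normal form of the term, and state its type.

reduced normal form:
  zero
type:
  Nat
observation: the first redex contracted is a beta-redex; the normal form is reached in 12 normal-order steps.


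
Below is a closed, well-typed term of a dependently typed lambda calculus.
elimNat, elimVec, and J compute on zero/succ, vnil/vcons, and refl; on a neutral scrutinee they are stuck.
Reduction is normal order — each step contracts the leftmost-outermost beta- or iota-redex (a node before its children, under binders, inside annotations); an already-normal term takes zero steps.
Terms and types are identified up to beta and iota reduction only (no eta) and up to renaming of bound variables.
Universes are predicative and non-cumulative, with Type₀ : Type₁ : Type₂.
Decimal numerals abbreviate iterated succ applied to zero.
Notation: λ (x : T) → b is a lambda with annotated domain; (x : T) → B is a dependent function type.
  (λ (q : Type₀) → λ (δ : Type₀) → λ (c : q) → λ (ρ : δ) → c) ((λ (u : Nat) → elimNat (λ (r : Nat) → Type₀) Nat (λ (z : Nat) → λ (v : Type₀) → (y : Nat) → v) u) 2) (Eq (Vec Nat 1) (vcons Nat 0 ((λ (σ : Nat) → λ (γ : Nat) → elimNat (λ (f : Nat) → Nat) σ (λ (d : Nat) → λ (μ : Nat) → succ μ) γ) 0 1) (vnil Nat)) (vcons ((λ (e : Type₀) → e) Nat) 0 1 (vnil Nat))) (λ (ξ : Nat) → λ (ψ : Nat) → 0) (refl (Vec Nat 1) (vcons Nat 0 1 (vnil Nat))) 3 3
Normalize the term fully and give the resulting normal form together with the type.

normal form:
  0
the term's type:
  Nat


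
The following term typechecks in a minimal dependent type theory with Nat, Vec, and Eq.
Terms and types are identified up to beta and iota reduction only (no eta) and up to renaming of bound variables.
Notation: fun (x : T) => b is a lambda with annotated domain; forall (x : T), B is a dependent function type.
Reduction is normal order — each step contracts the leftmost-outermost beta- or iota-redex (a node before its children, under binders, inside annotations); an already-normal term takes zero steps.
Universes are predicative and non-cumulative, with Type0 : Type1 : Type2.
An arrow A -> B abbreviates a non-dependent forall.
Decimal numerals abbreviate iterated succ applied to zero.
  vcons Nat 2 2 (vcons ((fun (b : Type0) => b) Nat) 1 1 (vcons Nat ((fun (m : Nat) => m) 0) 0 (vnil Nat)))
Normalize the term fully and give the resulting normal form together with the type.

normal form:
  vcons Nat 2 2 (vcons Nat 1 1 (vcons Nat 0 0 (vnil Nat)))
the term's type:
  Vec Nat 3


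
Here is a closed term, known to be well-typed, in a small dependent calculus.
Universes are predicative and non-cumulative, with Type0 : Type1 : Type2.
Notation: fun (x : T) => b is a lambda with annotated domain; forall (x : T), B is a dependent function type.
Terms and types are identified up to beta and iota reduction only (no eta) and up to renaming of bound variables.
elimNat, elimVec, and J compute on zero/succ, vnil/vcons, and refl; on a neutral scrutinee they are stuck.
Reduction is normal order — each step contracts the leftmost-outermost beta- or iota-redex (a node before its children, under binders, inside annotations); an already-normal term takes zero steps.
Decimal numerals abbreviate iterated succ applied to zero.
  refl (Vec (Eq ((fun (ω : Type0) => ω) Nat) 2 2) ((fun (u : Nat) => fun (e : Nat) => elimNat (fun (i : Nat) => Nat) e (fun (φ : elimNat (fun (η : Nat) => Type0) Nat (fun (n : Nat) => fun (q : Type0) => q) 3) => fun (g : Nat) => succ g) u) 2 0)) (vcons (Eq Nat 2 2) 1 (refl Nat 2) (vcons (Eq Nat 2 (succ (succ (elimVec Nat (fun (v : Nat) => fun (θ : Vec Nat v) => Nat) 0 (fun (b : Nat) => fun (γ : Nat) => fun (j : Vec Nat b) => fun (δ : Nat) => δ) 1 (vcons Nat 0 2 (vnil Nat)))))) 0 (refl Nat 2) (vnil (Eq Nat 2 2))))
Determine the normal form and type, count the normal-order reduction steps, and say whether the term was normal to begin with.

resulting normal form:
  refl (Vec (Eq Nat 2 2) 2) (vcons (Eq Nat 2 2) 1 (refl Nat 2) (vcons (Eq Nat 2 2) 0 (refl Nat 2) (vnil (Eq Nat 2 2))))
the term's type:
  Eq (Vec (Eq Nat 2 2) 2) (vcons (Eq Nat 2 2) 1 (refl Nat 2) (vcons (Eq Nat 2 2) 0 (refl Nat 2) (vnil (Eq Nat 2 2)))) (vcons (Eq Nat 2 2) 1 (refl Nat 2) (vcons (Eq Nat 2 2) 0 (refl Nat 2) (vnil (Eq Nat 2 2))))
normal-order step count: 16
term was already normal: no
first contracted redex: a beta-redex


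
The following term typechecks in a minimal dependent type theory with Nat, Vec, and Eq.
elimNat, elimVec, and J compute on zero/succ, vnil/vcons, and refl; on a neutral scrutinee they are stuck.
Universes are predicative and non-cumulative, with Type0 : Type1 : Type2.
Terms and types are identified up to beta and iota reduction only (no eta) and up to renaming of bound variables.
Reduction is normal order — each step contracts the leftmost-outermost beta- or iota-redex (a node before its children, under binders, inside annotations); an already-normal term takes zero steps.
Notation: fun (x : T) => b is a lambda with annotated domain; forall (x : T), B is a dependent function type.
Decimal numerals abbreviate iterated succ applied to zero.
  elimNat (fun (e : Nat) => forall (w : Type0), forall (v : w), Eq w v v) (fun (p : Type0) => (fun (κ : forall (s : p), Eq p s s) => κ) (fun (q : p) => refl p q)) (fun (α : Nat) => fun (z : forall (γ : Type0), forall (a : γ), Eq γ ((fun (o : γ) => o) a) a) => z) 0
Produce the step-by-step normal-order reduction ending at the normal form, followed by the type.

normal-order reduction:
  elimNat (fun (e : Nat) => forall (w : Type0), forall (v : w), Eq w v v) (fun (p : Type0) => (fun (κ : forall (s : p), Eq p s s) => κ) (fun (q : p) => refl p q)) (fun (α : Nat) => fun (z : forall (γ : Type0), forall (a : γ), Eq γ ((fun (o : γ) => o) a) a) => z) 0
  ~> fun (e : Type0) => (fun (w : forall (v : e), Eq e v v) => w) (fun (p : e) => refl e p)
  ~> fun (e : Type0) => fun (w : e) => refl e w
inferred type:
  forall (e : Type0), forall (w : e), Eq e w w


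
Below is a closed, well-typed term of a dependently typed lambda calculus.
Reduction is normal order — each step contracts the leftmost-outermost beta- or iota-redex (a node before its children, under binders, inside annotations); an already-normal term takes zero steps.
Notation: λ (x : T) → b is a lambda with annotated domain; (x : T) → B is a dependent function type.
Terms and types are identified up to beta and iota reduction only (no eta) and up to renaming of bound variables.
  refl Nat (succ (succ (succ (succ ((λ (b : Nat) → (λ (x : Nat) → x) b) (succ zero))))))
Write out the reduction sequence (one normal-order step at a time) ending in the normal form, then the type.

normal-order reduction sequence:
  refl Nat (succ (succ (succ (succ ((λ (b : Nat) → (λ (x : Nat) → x) b) (succ zero))))))
  ~> refl Nat (succ (succ (succ (succ ((λ (b : Nat) → b) (succ zero))))))
  ~> refl Nat (succ (succ (succ (succ (succ zero)))))
the term's type:
  Eq Nat (succ (succ (succ (succ (succ zero))))) (succ (succ (succ (succ (succ zero)))))


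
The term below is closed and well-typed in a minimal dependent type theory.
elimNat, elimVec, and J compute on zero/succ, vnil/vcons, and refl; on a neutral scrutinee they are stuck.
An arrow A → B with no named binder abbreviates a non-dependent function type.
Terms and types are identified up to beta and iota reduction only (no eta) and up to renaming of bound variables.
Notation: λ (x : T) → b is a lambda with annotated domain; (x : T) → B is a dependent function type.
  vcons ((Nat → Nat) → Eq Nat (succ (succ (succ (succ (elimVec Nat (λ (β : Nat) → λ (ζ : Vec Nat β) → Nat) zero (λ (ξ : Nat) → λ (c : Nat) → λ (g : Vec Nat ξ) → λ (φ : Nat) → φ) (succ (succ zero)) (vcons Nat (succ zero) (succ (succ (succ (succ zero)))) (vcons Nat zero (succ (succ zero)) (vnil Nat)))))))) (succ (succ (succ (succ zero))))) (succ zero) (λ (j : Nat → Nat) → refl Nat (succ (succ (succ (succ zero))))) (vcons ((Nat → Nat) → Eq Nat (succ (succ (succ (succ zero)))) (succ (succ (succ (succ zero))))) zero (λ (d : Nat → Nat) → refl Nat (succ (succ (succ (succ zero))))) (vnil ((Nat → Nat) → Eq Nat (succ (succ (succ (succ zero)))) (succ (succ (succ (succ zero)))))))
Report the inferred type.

inferred type:
  Vec ((Nat → Nat) → Eq Nat (succ (succ (succ (succ zero)))) (succ (succ (succ (succ zero))))) (succ (succ zero))


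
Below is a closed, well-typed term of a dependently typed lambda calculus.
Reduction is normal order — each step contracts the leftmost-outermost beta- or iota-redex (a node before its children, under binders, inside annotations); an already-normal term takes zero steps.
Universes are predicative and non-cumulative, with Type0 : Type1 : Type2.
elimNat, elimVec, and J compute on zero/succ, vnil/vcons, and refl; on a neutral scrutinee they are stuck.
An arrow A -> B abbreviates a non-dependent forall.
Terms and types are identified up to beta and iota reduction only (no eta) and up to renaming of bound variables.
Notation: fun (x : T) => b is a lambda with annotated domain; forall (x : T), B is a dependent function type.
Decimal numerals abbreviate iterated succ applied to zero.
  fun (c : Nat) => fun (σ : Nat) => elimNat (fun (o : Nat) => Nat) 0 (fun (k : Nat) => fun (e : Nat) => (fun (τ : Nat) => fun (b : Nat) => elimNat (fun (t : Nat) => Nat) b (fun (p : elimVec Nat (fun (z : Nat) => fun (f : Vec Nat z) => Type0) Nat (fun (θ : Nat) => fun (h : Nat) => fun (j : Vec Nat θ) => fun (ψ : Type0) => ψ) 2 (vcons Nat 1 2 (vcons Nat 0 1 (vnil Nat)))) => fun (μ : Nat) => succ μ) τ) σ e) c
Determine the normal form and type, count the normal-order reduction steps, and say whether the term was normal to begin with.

resulting normal form:
  fun (c : Nat) => fun (σ : Nat) => elimNat (fun (o : Nat) => Nat) 0 (fun (k : Nat) => fun (e : Nat) => elimNat (fun (τ : Nat) => Nat) e (fun (b : Nat) => fun (t : Nat) => succ t) σ) c
type:
  Nat -> Nat -> Nat
reduction steps (normal order): 13
started in normal form: no
first contracted redex: a beta-redex


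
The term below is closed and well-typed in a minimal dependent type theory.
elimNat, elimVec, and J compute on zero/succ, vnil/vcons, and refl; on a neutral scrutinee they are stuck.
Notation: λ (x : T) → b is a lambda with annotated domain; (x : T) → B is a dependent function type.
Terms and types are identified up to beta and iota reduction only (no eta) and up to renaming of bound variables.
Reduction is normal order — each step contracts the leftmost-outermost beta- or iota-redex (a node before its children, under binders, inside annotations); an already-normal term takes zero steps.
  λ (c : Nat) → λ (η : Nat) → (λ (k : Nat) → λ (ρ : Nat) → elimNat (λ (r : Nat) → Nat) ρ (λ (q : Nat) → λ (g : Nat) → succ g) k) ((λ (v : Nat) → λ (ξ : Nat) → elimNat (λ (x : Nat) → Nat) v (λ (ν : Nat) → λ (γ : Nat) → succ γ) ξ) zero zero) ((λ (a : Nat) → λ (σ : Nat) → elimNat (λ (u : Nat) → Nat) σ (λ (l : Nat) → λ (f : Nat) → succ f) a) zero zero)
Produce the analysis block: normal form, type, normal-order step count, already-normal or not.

reduced normal form:
  λ (c : Nat) → λ (η : Nat) → zero
inferred type:
  (c : Nat) → (η : Nat) → Nat
reduction steps (normal order): 9
already normal: no
first contracted redex: a beta-redex


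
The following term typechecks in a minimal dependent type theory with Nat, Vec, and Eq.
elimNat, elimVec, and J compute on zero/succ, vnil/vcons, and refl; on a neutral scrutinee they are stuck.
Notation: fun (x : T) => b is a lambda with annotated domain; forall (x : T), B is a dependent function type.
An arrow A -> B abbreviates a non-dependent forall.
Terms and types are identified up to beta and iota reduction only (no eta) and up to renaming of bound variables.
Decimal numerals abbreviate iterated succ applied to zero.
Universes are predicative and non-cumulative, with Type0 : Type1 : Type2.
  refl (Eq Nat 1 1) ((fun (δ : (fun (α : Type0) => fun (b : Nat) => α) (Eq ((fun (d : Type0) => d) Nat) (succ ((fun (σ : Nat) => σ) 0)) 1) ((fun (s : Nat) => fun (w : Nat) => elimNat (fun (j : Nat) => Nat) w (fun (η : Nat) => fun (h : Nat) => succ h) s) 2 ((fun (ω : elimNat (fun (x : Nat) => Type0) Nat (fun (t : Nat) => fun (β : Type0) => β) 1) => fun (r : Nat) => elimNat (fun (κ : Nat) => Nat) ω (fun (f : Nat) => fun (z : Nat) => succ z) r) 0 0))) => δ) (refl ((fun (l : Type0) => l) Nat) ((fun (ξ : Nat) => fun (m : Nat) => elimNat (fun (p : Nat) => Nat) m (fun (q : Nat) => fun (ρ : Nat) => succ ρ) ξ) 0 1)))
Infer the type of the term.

inferred type:
  Eq (Eq Nat 1 1) (refl Nat 1) (refl Nat 1)


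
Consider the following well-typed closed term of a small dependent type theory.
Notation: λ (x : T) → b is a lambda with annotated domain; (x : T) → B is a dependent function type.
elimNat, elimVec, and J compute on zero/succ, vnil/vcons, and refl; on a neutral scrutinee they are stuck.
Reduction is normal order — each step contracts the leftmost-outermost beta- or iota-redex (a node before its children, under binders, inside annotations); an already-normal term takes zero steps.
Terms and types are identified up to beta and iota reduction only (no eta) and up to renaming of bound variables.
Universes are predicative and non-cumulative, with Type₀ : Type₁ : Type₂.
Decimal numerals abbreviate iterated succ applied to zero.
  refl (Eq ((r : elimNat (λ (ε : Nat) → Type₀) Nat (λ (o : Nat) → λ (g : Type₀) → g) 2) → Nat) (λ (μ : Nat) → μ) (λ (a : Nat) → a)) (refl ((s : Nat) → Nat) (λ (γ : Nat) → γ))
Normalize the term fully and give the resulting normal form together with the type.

resulting normal form:
  refl (Eq ((r : Nat) → Nat) (λ (ε : Nat) → ε) (λ (o : Nat) → o)) (refl ((g : Nat) → Nat) (λ (μ : Nat) → μ))
type:
  Eq (Eq ((r : Nat) → Nat) (λ (ε : Nat) → ε) (λ (o : Nat) → o)) (refl ((g : Nat) → Nat) (λ (μ : Nat) → μ)) (refl ((a : Nat) → Nat) (λ (s : Nat) → s))
observation: contracting an elimNat iota-redex first, the term normalizes in 7 steps.
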